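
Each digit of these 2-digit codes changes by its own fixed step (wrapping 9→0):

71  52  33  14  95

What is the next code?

First digit: −2 each step, mod 10; 7, 5, 3, 1, 9 → 7.
Second digit — +1 each step, mod 10: 1, 2, 3, 4, 5 → 6.
Combining the parts gives 76.

76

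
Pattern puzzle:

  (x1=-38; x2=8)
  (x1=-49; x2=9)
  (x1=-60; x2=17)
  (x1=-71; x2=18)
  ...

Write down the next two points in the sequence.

(x1=-82; x2=26), (x1=-93; x2=27)

X1 — −11 each step: -38, -49, -60, -71 → -82 → -93.
X2: alternating steps +1, +8, +1, +8, …; 8, 9, 17, 18 → 26 → 27.
So the next two points are (x1=-82; x2=26) and (x1=-93; x2=27).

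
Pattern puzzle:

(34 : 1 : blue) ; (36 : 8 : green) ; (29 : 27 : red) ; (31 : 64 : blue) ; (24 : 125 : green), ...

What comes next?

(26 : 216 : red)

First slot goes 34, 36, 29, 31, 24 → 26 (alternating steps +2, −7, +2, −7, …).
Second slot — perfect cubes: 1³, 2³, 3³, …: 1, 8, 27, 64, 125 → 216.
Colour: blue, green, red, blue, green → red (repeats blue → green → red).
Combining the parts gives (26 : 216 : red).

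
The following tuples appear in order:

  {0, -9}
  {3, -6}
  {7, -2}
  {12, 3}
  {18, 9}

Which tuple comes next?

For the first entry, differences are 3, 4, 5, … (increasing by 1 each time): 0, 3, 7, 12, 18 → 25.
For the second entry, always 9 less than the first entry: -9, -6, -2, 3, 9 → 16.
Putting it together: {25, 16}.

{25, 16}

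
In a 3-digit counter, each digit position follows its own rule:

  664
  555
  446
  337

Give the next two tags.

First digit: −1 each step, mod 10, so 6, 5, 4, 3 → 2 → 1.
Second digit goes 6, 5, 4, 3 → 2 → 1 (−1 each step, mod 10).
Third digit goes 4, 5, 6, 7 → 8 → 9 (+1 each step, mod 10).
Putting the parts together: 228 and then 119.

228, 119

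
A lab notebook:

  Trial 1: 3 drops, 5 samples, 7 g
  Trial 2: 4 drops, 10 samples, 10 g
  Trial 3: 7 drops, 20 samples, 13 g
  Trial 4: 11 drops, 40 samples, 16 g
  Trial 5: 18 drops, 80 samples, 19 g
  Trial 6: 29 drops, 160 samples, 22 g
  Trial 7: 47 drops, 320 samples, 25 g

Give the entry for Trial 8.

76 drops, 640 samples, 28 g

Drops: 3, 4, 7, 11, 18, 29, 47 → 76 (each term is the sum of the two before it).
Samples goes 5, 10, 20, 40, 80, 160, 320 → 640 (×2 each step).
G: +3 each step, so 7, 10, 13, 16, 19, 22, 25 → 28.
So the next record is 76 drops, 640 samples, 28 g.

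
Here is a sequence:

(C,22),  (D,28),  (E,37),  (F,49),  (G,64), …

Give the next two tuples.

Letter — letters move forward 1 place in the alphabet: C, D, E, F, G → H → I.
Second slot: differences are 6, 9, 12, … (increasing by 3 each time), so 22, 28, 37, 49, 64 → 82 → 103.
Putting the parts together: (H,82) and then (I,103).

(H,82), (I,103)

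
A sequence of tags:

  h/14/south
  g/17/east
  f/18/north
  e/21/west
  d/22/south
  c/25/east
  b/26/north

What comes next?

a/29/west

Letter: letters move back 1 place in the alphabet; h, g, f, e, d, c, b → a.
For the second component, alternating steps +3, +1, +3, +1, …: 14, 17, 18, 21, 22, 25, 26 → 29.
Direction goes south, east, north, west, south, east, north → west (repeats south → east → north → west).
Putting it together: a/29/west.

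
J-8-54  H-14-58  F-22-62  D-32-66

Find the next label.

Letter: letters move back 2 places in the alphabet, so J, H, F, D → B.
For the second component, differences are 6, 8, 10, … (increasing by 2 each time): 8, 14, 22, 32 → 44.
Third component: +4 each step, so 54, 58, 62, 66 → 70.
Combining the parts gives B-44-70.

B-44-70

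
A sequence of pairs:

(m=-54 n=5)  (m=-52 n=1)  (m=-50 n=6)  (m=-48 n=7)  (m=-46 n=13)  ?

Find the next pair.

M goes -54, -52, -50, -48, -46 → -44 (+2 each step).
For the n, each term is the sum of the two before it: 5, 1, 6, 7, 13 → 20.
Putting it together: (m=-44 n=20).

(m=-44 n=20)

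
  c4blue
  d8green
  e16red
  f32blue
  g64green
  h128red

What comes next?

For the letter, letters move forward 1 place in the alphabet: c, d, e, f, g, h → i.
For the second component, ×2 each step: 4, 8, 16, 32, 64, 128 → 256.
Colour — repeats blue → green → red: blue, green, red, blue, green, red → blue.
Combining the parts gives i256blue.

i256blue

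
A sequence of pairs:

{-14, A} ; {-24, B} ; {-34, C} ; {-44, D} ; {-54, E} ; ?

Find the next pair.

{-64, F}

First part goes -14, -24, -34, -44, -54 → -64 (−10 each step).
Letter: letters move forward 1 place in the alphabet, so A, B, C, D, E → F.
So the next pair is {-64, F}.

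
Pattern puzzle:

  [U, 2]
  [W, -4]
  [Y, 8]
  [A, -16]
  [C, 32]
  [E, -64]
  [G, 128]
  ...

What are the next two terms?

Letter: U, W, Y, A, C, E, G → I → K (letters move forward 2 places in the alphabet, wrapping Z→A).
Second value: ×(-2) each step; 2, -4, 8, -16, 32, -64, 128 → -256 → 512.
Putting the parts together: [I, -256] and then [K, 512].

[I, -256], [K, 512]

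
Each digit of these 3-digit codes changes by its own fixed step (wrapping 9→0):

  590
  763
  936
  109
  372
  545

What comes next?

First digit: +2 each step, mod 10; 5, 7, 9, 1, 3, 5 → 7.
For the second digit, −3 each step, mod 10: 9, 6, 3, 0, 7, 4 → 1.
Third digit: 0, 3, 6, 9, 2, 5 → 8 (+3 each step, mod 10).
Putting it together: 718.

718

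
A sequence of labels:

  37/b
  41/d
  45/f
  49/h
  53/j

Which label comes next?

First component goes 37, 41, 45, 49, 53 → 57 (+4 each step).
For the letter, letters move forward 2 places in the alphabet: b, d, f, h, j → l.
Putting it together: 57/l.

57/l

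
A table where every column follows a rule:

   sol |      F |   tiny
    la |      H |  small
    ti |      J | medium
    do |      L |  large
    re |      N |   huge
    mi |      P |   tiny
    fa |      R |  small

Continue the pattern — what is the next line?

sol  T  medium

Note — runs through the solfège scale do→ti: sol, la, ti, do, re, mi, fa → sol.
Letter: F, H, J, L, N, P, R → T (letters move forward 2 places in the alphabet).
Size: tiny, small, medium, large, huge, tiny, small → medium (repeats tiny → small → medium → large → huge).
So the next line is sol  T  medium.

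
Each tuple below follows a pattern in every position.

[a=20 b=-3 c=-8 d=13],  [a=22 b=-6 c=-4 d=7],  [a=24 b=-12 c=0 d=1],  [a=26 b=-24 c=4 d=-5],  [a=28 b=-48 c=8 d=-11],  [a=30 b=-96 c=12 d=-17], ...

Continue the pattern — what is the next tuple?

[a=32 b=-192 c=16 d=-23]

A: 20, 22, 24, 26, 28, 30 → 32 (+2 each step).
B: -3, -6, -12, -24, -48, -96 → -192 (×2 each step).
For the c, +4 each step: -8, -4, 0, 4, 8, 12 → 16.
D goes 13, 7, 1, -5, -11, -17 → -23 (−6 each step).
Combining the parts gives [a=32 b=-192 c=16 d=-23].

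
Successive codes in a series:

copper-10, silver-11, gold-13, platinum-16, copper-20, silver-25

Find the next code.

Metal — repeats copper → silver → gold → platinum: copper, silver, gold, platinum, copper, silver → gold.
For the second component, differences are 1, 2, 3, … (increasing by 1 each time): 10, 11, 13, 16, 20, 25 → 31.
Combining the parts gives gold-31.

gold-31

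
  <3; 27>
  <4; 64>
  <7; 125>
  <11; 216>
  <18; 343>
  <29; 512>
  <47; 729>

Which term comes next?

<76; 1000>

First coordinate: each term is the sum of the two before it; 3, 4, 7, 11, 18, 29, 47 → 76.
Second coordinate goes 27, 64, 125, 216, 343, 512, 729 → 1000 (perfect cubes: 3³, 4³, 5³, …).
Combining the parts gives <76; 1000>.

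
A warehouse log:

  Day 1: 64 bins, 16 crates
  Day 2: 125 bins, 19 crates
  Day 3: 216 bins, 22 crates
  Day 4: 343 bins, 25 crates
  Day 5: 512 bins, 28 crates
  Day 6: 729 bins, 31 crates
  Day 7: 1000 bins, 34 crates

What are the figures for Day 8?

Bins: perfect cubes: 4³, 5³, 6³, …, so 64, 125, 216, 343, 512, 729, 1000 → 1331.
Crates: +3 each step; 16, 19, 22, 25, 28, 31, 34 → 37.
Putting it together: 1331 bins, 37 crates.

1331 bins, 37 crates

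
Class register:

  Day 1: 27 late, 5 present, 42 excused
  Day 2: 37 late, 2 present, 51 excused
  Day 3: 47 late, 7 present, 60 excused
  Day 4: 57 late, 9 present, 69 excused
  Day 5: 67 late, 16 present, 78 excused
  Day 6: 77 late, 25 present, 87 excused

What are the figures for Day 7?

Late — +10 each step: 27, 37, 47, 57, 67, 77 → 87.
For the present, each term is the sum of the two before it: 5, 2, 7, 9, 16, 25 → 41.
Excused — +9 each step: 42, 51, 60, 69, 78, 87 → 96.
So the next record is 87 late, 41 present, 96 excused.

87 late, 41 present, 96 excused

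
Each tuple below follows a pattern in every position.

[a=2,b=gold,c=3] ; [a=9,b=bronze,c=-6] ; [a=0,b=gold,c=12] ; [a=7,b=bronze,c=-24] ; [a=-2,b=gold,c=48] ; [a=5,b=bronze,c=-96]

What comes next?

A: 2, 9, 0, 7, -2, 5 → -4 (alternating steps +7, −9, +7, −9, …).
B goes gold, bronze, gold, bronze, gold, bronze → gold (alternates gold ↔ bronze).
C: 3, -6, 12, -24, 48, -96 → 192 (×(-2) each step).
Putting it together: [a=-4,b=gold,c=192].

[a=-4,b=gold,c=192]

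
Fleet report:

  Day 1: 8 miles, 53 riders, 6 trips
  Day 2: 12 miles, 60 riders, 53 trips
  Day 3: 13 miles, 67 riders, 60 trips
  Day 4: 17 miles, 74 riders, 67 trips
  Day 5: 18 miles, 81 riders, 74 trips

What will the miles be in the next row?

22

Miles: alternating steps +4, +1, +4, +1, …; 8, 12, 13, 17, 18 → 22.
For the riders, +7 each step: 53, 60, 67, 74, 81 → 88.
Trips goes 6, 53, 60, 67, 74 → 81 (always the previous value of the riders).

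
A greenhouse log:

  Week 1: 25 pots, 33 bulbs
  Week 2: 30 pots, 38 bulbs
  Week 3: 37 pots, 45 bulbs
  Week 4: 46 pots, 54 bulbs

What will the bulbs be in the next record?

65

For the pots, differences are 5, 7, 9, … (increasing by 2 each time): 25, 30, 37, 46 → 57.
Bulbs: 33, 38, 45, 54 → 65 (always 8 more than the pots).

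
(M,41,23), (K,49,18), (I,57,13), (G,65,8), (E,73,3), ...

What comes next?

(C,81,-2)

Letter — letters move back 2 places in the alphabet: M, K, I, G, E → C.
Second entry goes 41, 49, 57, 65, 73 → 81 (+8 each step).
Third entry: 23, 18, 13, 8, 3 → -2 (−5 each step).
So the next element is (C,81,-2).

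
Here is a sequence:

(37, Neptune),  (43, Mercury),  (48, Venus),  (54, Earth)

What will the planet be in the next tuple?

Mars

Planet: runs through the planets Mercury→Neptune; Neptune, Mercury, Venus, Earth → Mars.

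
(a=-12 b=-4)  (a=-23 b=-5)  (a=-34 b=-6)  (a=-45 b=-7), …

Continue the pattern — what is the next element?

A: −11 each step, so -12, -23, -34, -45 → -56.
B: -4, -5, -6, -7 → -8 (−1 each step).
So the next element is (a=-56 b=-8).

(a=-56 b=-8)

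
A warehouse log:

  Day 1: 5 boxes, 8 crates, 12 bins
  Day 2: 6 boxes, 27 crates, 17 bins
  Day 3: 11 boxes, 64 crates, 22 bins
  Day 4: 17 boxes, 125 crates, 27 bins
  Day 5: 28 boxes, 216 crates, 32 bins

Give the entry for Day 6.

45 boxes, 343 crates, 37 bins

Boxes — each term is the sum of the two before it: 5, 6, 11, 17, 28 → 45.
Crates: perfect cubes: 2³, 3³, 4³, …; 8, 27, 64, 125, 216 → 343.
Bins: 12, 17, 22, 27, 32 → 37 (+5 each step).
Putting it together: 45 boxes, 343 crates, 37 bins.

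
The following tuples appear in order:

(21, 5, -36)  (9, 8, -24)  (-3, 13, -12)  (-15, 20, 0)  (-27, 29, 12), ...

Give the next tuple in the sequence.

For the first component, −12 each step: 21, 9, -3, -15, -27 → -39.
Second component: differences are 3, 5, 7, … (increasing by 2 each time); 5, 8, 13, 20, 29 → 40.
Third component: +12 each step; -36, -24, -12, 0, 12 → 24.
Combining the parts gives (-39, 40, 24).

(-39, 40, 24)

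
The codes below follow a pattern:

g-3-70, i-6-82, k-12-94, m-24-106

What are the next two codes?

Letter: letters move forward 2 places in the alphabet; g, i, k, m → o → q.
Second component: ×2 each step; 3, 6, 12, 24 → 48 → 96.
Third component — +12 each step: 70, 82, 94, 106 → 118 → 130.
Putting the parts together: o-48-118 and then q-96-130.

o-48-118 then q-96-130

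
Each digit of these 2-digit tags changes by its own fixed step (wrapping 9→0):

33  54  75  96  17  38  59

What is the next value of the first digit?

7

First digit goes 3, 5, 7, 9, 1, 3, 5 → 7 (+2 each step, mod 10).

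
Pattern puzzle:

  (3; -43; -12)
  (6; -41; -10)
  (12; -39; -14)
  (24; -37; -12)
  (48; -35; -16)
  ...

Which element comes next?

For the first part, ×2 each step: 3, 6, 12, 24, 48 → 96.
Second part: +2 each step; -43, -41, -39, -37, -35 → -33.
Third part goes -12, -10, -14, -12, -16 → -14 (alternating steps +2, −4, +2, −4, …).
Combining the parts gives (96; -33; -14).

(96; -33; -14)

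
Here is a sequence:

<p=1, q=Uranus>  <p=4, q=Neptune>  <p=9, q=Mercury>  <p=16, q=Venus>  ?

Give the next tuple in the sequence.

<p=25, q=Earth>

P goes 1, 4, 9, 16 → 25 (perfect squares: 1², 2², 3², …).
Q: Uranus, Neptune, Mercury, Venus → Earth (runs through the planets Mercury→Neptune).
So the next tuple is <p=25, q=Earth>.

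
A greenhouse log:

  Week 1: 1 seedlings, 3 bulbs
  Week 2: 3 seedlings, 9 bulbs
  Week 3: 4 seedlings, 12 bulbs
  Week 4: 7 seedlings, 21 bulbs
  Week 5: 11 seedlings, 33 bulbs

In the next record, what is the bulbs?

54

Seedlings — each term is the sum of the two before it: 1, 3, 4, 7, 11 → 18.
For the bulbs, always 3 × the seedlings: 3, 9, 12, 21, 33 → 54.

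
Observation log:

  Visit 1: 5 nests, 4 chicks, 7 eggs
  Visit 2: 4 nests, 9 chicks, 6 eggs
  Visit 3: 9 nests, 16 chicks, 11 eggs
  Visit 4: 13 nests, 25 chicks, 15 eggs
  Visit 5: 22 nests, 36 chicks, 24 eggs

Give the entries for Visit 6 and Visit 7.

Nests: each term is the sum of the two before it, so 5, 4, 9, 13, 22 → 35 → 57.
Chicks goes 4, 9, 16, 25, 36 → 49 → 64 (perfect squares: 2², 3², 4², …).
Eggs — always 2 more than the nests: 7, 6, 11, 15, 24 → 37 → 59.
So the next two rows are 35 nests, 49 chicks, 37 eggs and 57 nests, 64 chicks, 59 eggs.

35 nests, 49 chicks, 37 eggs; 57 nests, 64 chicks, 59 eggs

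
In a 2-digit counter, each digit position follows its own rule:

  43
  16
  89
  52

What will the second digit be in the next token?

First digit goes 4, 1, 8, 5 → 2 (−3 each step, mod 10).
Second digit — +3 each step, mod 10: 3, 6, 9, 2 → 5.

5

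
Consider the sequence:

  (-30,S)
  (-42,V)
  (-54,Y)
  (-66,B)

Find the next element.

First coordinate: -30, -42, -54, -66 → -78 (−12 each step).
Letter — letters move forward 3 places in the alphabet, wrapping Z→A: S, V, Y, B → E.
Combining the parts gives (-78,E).

(-78,E)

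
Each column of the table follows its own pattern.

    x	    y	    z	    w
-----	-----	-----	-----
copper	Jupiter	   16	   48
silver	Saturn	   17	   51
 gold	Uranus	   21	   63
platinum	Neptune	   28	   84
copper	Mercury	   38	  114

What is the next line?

Column x: repeats copper → silver → gold → platinum, so copper, silver, gold, platinum, copper → silver.
Column y goes Jupiter, Saturn, Uranus, Neptune, Mercury → Venus (runs through the planets Mercury→Neptune).
For the column z, differences are 1, 4, 7, … (increasing by 3 each time): 16, 17, 21, 28, 38 → 51.
For the column w, always 3 × the column z: 48, 51, 63, 84, 114 → 153.
Combining the parts gives silver  Venus  51  153.

silver  Venus  51  153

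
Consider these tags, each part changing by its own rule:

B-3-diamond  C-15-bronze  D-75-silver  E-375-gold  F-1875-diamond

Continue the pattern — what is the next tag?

G-9375-bronze

Letter: B, C, D, E, F → G (letters move forward 1 place in the alphabet).
For the second component, ×5 each step: 3, 15, 75, 375, 1875 → 9375.
Rank: diamond, bronze, silver, gold, diamond → bronze (repeats diamond → bronze → silver → gold).
So the next tag is G-9375-bronze.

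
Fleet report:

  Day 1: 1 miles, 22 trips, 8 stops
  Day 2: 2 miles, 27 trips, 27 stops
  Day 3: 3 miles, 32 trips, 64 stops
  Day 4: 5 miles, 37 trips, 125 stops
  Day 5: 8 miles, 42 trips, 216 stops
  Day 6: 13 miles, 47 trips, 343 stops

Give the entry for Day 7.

Miles: each term is the sum of the two before it, so 1, 2, 3, 5, 8, 13 → 21.
Trips: +5 each step; 22, 27, 32, 37, 42, 47 → 52.
Stops — perfect cubes: 2³, 3³, 4³, …: 8, 27, 64, 125, 216, 343 → 512.
Putting it together: 21 miles, 52 trips, 512 stops.

21 miles, 52 trips, 512 stops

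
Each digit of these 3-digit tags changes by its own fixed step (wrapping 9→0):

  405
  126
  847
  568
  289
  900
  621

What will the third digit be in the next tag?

2

Third digit: 5, 6, 7, 8, 9, 0, 1 → 2 (+1 each step, mod 10).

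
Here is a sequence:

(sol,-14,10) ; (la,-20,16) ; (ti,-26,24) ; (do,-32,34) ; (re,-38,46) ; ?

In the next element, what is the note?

mi

Note — runs through the solfège scale do→ti: sol, la, ti, do, re → mi.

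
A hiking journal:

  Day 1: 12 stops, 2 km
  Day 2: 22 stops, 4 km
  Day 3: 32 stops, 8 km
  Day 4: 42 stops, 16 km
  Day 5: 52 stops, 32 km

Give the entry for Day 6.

62 stops, 64 km

For the stops, +10 each step: 12, 22, 32, 42, 52 → 62.
Km: 2, 4, 8, 16, 32 → 64 (×2 each step).
Combining the parts gives 62 stops, 64 km.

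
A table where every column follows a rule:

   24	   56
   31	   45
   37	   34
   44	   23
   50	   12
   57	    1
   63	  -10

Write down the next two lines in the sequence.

First component: alternating steps +7, +6, +7, +6, …; 24, 31, 37, 44, 50, 57, 63 → 70 → 76.
For the second component, −11 each step: 56, 45, 34, 23, 12, 1, -10 → -21 → -32.
Putting the parts together: 70  -21 and then 76  -32.

70  -21; 76  -32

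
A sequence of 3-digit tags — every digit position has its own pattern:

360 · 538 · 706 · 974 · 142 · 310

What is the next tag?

First digit: 3, 5, 7, 9, 1, 3 → 5 (+2 each step, mod 10).
Second digit: −3 each step, mod 10, so 6, 3, 0, 7, 4, 1 → 8.
Third digit goes 0, 8, 6, 4, 2, 0 → 8 (−2 each step, mod 10).
So the next tag is 588.

588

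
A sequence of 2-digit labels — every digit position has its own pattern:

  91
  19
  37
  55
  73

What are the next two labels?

First digit — +2 each step, mod 10: 9, 1, 3, 5, 7 → 9 → 1.
For the second digit, −2 each step, mod 10: 1, 9, 7, 5, 3 → 1 → 9.
So the next two labels are 91 and 19.

91 then 19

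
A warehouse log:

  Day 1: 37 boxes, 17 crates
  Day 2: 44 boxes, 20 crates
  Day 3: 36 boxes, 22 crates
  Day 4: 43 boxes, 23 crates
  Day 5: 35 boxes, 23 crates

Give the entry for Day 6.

42 boxes, 22 crates

Boxes: alternating steps +7, −8, +7, −8, …; 37, 44, 36, 43, 35 → 42.
Crates goes 17, 20, 22, 23, 23 → 22 (differences are 3, 2, 1, … (decreasing by 1 each time)).
Combining the parts gives 42 boxes, 22 crates.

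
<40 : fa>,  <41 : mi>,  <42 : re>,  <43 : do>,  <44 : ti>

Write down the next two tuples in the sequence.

<45 : la>, <46 : sol>

For the first value, +1 each step: 40, 41, 42, 43, 44 → 45 → 46.
For the note, runs backward through the solfège scale do→ti: fa, mi, re, do, ti → la → sol.
So the next two tuples are <45 : la> and <46 : sol>.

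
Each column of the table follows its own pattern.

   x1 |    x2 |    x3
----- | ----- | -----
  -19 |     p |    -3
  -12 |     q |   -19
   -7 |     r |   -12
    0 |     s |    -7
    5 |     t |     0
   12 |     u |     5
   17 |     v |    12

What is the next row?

Column x1: -19, -12, -7, 0, 5, 12, 17 → 24 (alternating steps +7, +5, +7, +5, …).
Column x2: letters move forward 1 place in the alphabet; p, q, r, s, t, u, v → w.
For the column x3, always the previous value of the column x1: -3, -19, -12, -7, 0, 5, 12 → 17.
Putting it together: 24  w  17.

24  w  17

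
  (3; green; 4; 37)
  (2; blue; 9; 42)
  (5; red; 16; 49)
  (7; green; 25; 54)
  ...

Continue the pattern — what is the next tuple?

For the first coordinate, each term is the sum of the two before it: 3, 2, 5, 7 → 12.
Colour — repeats green → blue → red: green, blue, red, green → blue.
Third coordinate: perfect squares: 2², 3², 4², …; 4, 9, 16, 25 → 36.
Fourth coordinate goes 37, 42, 49, 54 → 61 (alternating steps +5, +7, +5, +7, …).
Putting it together: (12; blue; 36; 61).

(12; blue; 36; 61)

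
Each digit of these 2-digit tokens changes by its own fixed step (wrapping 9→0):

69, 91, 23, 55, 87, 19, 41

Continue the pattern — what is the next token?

First digit goes 6, 9, 2, 5, 8, 1, 4 → 7 (+3 each step, mod 10).
Second digit — +2 each step, mod 10: 9, 1, 3, 5, 7, 9, 1 → 3.
So the next token is 73.

73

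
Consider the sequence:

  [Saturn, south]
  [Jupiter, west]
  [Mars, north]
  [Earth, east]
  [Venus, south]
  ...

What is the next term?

Planet: runs backward through the planets Mercury→Neptune, so Saturn, Jupiter, Mars, Earth, Venus → Mercury.
Direction: repeats south → west → north → east; south, west, north, east, south → west.
Putting it together: [Mercury, west].

[Mercury, west]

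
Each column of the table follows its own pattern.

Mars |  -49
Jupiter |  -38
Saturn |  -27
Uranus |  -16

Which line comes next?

Planet: runs through the planets Mercury→Neptune; Mars, Jupiter, Saturn, Uranus → Neptune.
For the second component, +11 each step: -49, -38, -27, -16 → -5.
Combining the parts gives Neptune  -5.

Neptune  -5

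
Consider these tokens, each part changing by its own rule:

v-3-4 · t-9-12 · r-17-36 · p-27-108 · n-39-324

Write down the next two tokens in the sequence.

Letter: letters move back 2 places in the alphabet; v, t, r, p, n → l → j.
Second component: differences are 6, 8, 10, … (increasing by 2 each time), so 3, 9, 17, 27, 39 → 53 → 69.
Third component: 4, 12, 36, 108, 324 → 972 → 2916 (×3 each step).
Putting the parts together: l-53-972 and then j-69-2916.

l-53-972, j-69-2916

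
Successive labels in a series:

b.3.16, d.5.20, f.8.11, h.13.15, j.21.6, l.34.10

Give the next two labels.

n.55.1, p.89.5

Letter: b, d, f, h, j, l → n → p (letters move forward 2 places in the alphabet).
Second component: each term is the sum of the two before it, so 3, 5, 8, 13, 21, 34 → 55 → 89.
Third component: alternating steps +4, −9, +4, −9, …; 16, 20, 11, 15, 6, 10 → 1 → 5.
Putting the parts together: n.55.1 and then p.89.5.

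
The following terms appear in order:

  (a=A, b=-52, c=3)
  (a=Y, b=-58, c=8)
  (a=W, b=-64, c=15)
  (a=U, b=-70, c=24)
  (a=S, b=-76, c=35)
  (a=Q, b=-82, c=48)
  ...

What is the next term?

A: letters move back 2 places in the alphabet, wrapping A→Z; A, Y, W, U, S, Q → O.
B: -52, -58, -64, -70, -76, -82 → -88 (−6 each step).
For the c, differences are 5, 7, 9, … (increasing by 2 each time): 3, 8, 15, 24, 35, 48 → 63.
So the next term is (a=O, b=-88, c=63).

(a=O, b=-88, c=63)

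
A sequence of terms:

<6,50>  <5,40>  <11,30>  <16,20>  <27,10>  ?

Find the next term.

First entry: 6, 5, 11, 16, 27 → 43 (each term is the sum of the two before it).
For the second entry, −10 each step: 50, 40, 30, 20, 10 → 0.
Combining the parts gives <43,0>.

<43,0>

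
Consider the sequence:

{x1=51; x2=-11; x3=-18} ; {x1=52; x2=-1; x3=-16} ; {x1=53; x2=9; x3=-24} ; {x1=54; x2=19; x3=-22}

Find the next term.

X1 goes 51, 52, 53, 54 → 55 (+1 each step).
X2: -11, -1, 9, 19 → 29 (+10 each step).
X3: -18, -16, -24, -22 → -30 (alternating steps +2, −8, +2, −8, …).
Combining the parts gives {x1=55; x2=29; x3=-30}.

{x1=55; x2=29; x3=-30}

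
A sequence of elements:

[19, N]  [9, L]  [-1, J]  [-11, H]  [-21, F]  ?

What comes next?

First entry: −10 each step, so 19, 9, -1, -11, -21 → -31.
For the letter, letters move back 2 places in the alphabet: N, L, J, H, F → D.
So the next element is [-31, D].

[-31, D]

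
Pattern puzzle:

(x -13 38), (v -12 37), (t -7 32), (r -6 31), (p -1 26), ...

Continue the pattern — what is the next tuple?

(n 0 25)

Letter: x, v, t, r, p → n (letters move back 2 places in the alphabet).
Second slot: -13, -12, -7, -6, -1 → 0 (alternating steps +1, +5, +1, +5, …).
Third slot — together with the second slot always sums to 25: 38, 37, 32, 31, 26 → 25.
Putting it together: (n 0 25).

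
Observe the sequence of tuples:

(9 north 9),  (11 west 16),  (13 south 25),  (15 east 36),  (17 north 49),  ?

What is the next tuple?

(19 west 64)

First component: +2 each step; 9, 11, 13, 15, 17 → 19.
For the direction, repeats north → west → south → east: north, west, south, east, north → west.
Third component: perfect squares: 3², 4², 5², …; 9, 16, 25, 36, 49 → 64.
So the next tuple is (19 west 64).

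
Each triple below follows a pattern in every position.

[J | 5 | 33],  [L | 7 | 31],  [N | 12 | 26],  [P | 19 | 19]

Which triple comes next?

Letter: J, L, N, P → R (letters move forward 2 places in the alphabet).
Second part: each term is the sum of the two before it, so 5, 7, 12, 19 → 31.
Third part: together with the second part always sums to 38; 33, 31, 26, 19 → 7.
So the next triple is [R | 31 | 7].

[R | 31 | 7]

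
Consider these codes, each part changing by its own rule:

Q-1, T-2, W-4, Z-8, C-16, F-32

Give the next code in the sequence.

I-64

Letter — letters move forward 3 places in the alphabet, wrapping Z→A: Q, T, W, Z, C, F → I.
Second component goes 1, 2, 4, 8, 16, 32 → 64 (×2 each step).
Putting it together: I-64.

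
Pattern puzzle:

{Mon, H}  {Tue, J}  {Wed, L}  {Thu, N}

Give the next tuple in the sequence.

For the day, runs through the weekdays Mon→Sun: Mon, Tue, Wed, Thu → Fri.
Letter: letters move forward 2 places in the alphabet, so H, J, L, N → P.
So the next tuple is {Fri, P}.

{Fri, P}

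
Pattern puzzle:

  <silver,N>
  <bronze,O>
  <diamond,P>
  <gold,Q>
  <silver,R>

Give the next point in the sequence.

Rank: repeats silver → bronze → diamond → gold; silver, bronze, diamond, gold, silver → bronze.
Letter: letters move forward 1 place in the alphabet; N, O, P, Q, R → S.
So the next point is <bronze,S>.

<bronze,S>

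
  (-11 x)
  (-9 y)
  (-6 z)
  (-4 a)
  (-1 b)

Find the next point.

(1 c)

First slot: alternating steps +2, +3, +2, +3, …; -11, -9, -6, -4, -1 → 1.
Letter — letters move forward 1 place in the alphabet, wrapping Z→A: x, y, z, a, b → c.
Combining the parts gives (1 c).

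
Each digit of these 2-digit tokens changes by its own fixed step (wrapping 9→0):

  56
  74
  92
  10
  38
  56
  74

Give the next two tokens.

First digit — +2 each step, mod 10: 5, 7, 9, 1, 3, 5, 7 → 9 → 1.
For the second digit, −2 each step, mod 10: 6, 4, 2, 0, 8, 6, 4 → 2 → 0.
So the next two tokens are 92 and 10.

92 then 10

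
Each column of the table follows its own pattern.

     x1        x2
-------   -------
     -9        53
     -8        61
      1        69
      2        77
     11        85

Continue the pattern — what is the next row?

12  93

Column x1: alternating steps +1, +9, +1, +9, …; -9, -8, 1, 2, 11 → 12.
Column x2: +8 each step; 53, 61, 69, 77, 85 → 93.
So the next row is 12  93.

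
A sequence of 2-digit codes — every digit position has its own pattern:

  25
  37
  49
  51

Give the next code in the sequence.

First digit: +1 each step, mod 10; 2, 3, 4, 5 → 6.
For the second digit, +2 each step, mod 10: 5, 7, 9, 1 → 3.
Putting it together: 63.

63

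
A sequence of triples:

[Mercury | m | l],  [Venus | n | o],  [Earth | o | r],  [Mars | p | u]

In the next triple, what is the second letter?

For the second letter, letters move forward 3 places in the alphabet: l, o, r, u → x.

x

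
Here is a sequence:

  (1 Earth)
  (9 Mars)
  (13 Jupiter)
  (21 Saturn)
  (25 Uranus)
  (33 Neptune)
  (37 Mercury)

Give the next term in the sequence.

First value: 1, 9, 13, 21, 25, 33, 37 → 45 (alternating steps +8, +4, +8, +4, …).
Planet: Earth, Mars, Jupiter, Saturn, Uranus, Neptune, Mercury → Venus (runs through the planets Mercury→Neptune).
So the next term is (45 Venus).

(45 Venus)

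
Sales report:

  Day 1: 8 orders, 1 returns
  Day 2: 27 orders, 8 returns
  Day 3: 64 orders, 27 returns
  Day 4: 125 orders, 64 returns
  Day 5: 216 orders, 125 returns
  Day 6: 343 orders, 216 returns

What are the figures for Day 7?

512 orders, 343 returns

For the orders, perfect cubes: 2³, 3³, 4³, …: 8, 27, 64, 125, 216, 343 → 512.
Returns: always the previous value of the orders, so 1, 8, 27, 64, 125, 216 → 343.
So the next row is 512 orders, 343 returns.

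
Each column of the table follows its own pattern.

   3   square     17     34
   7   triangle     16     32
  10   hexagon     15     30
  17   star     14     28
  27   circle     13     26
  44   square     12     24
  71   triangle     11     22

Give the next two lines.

115  hexagon  10  20; 186  star  9  18

First component — each term is the sum of the two before it: 3, 7, 10, 17, 27, 44, 71 → 115 → 186.
Shape: square, triangle, hexagon, star, circle, square, triangle → hexagon → star (repeats square → triangle → hexagon → star → circle).
Third component: 17, 16, 15, 14, 13, 12, 11 → 10 → 9 (−1 each step).
Fourth component: always 2 × the third component; 34, 32, 30, 28, 26, 24, 22 → 20 → 18.
Putting the parts together: 115  hexagon  10  20 and then 186  star  9  18.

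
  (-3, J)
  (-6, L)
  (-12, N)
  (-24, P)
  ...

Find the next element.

For the first coordinate, ×2 each step: -3, -6, -12, -24 → -48.
For the letter, letters move forward 2 places in the alphabet: J, L, N, P → R.
Combining the parts gives (-48, R).

(-48, R)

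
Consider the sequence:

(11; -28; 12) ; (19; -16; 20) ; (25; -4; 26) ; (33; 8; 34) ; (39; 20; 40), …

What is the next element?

(47; 32; 48)

First entry — alternating steps +8, +6, +8, +6, …: 11, 19, 25, 33, 39 → 47.
Second entry — +12 each step: -28, -16, -4, 8, 20 → 32.
For the third entry, always 1 more than the first entry: 12, 20, 26, 34, 40 → 48.
So the next element is (47; 32; 48).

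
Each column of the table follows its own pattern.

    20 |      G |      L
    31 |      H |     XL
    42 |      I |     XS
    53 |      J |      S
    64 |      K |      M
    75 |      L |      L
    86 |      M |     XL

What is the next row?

First component: +11 each step, so 20, 31, 42, 53, 64, 75, 86 → 97.
Letter goes G, H, I, J, K, L, M → N (letters move forward 1 place in the alphabet).
Size: L, XL, XS, S, M, L, XL → XS (repeats L → XL → XS → S → M).
Combining the parts gives 97  N  XS.

97  N  XS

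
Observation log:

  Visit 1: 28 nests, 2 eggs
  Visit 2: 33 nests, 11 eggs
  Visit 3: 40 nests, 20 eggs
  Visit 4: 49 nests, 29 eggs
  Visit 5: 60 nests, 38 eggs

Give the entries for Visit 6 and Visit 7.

73 nests, 47 eggs; 88 nests, 56 eggs

Nests goes 28, 33, 40, 49, 60 → 73 → 88 (differences are 5, 7, 9, … (increasing by 2 each time)).
Eggs: 2, 11, 20, 29, 38 → 47 → 56 (+9 each step).
So the next two records are 73 nests, 47 eggs and 88 nests, 56 eggs.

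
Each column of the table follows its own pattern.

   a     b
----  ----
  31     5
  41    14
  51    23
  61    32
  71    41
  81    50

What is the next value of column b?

Column b goes 5, 14, 23, 32, 41, 50 → 59 (+9 each step).

59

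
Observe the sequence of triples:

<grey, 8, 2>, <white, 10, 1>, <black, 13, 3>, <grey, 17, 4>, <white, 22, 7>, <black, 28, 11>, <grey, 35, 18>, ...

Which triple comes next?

<white, 43, 29>

Shade: repeats grey → white → black; grey, white, black, grey, white, black, grey → white.
Second value goes 8, 10, 13, 17, 22, 28, 35 → 43 (differences are 2, 3, 4, … (increasing by 1 each time)).
Third value goes 2, 1, 3, 4, 7, 11, 18 → 29 (each term is the sum of the two before it).
Combining the parts gives <white, 43, 29>.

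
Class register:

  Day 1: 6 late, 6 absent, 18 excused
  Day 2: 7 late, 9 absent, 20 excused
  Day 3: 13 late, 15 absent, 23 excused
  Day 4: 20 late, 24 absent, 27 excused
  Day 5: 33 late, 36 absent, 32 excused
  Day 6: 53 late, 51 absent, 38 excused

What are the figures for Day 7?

86 late, 69 absent, 45 excused

Late: each term is the sum of the two before it, so 6, 7, 13, 20, 33, 53 → 86.
For the absent, differences are 3, 6, 9, … (increasing by 3 each time): 6, 9, 15, 24, 36, 51 → 69.
For the excused, differences are 2, 3, 4, … (increasing by 1 each time): 18, 20, 23, 27, 32, 38 → 45.
Putting it together: 86 late, 69 absent, 45 excused.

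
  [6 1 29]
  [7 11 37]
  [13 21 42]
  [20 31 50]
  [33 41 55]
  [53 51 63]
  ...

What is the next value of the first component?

First component: each term is the sum of the two before it, so 6, 7, 13, 20, 33, 53 → 86.

86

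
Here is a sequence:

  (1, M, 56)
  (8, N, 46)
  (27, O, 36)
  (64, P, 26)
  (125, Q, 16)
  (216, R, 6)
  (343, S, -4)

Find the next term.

(512, T, -14)

First component — perfect cubes: 1³, 2³, 3³, …: 1, 8, 27, 64, 125, 216, 343 → 512.
Letter — letters move forward 1 place in the alphabet: M, N, O, P, Q, R, S → T.
Third component goes 56, 46, 36, 26, 16, 6, -4 → -14 (−10 each step).
So the next term is (512, T, -14).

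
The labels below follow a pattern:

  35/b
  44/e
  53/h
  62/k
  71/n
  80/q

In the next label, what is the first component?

For the first component, +9 each step: 35, 44, 53, 62, 71, 80 → 89.

89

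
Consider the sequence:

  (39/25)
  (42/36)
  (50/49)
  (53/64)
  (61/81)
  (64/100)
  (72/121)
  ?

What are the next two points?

First part: alternating steps +3, +8, +3, +8, …, so 39, 42, 50, 53, 61, 64, 72 → 75 → 83.
Second part: perfect squares: 5², 6², 7², …; 25, 36, 49, 64, 81, 100, 121 → 144 → 169.
Putting the parts together: (75/144) and then (83/169).

(75/144), (83/169)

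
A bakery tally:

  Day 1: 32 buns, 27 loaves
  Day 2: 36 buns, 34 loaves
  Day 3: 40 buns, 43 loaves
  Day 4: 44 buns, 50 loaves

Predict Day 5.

48 buns, 59 loaves

For the buns, +4 each step: 32, 36, 40, 44 → 48.
Loaves: alternating steps +7, +9, +7, +9, …, so 27, 34, 43, 50 → 59.
Putting it together: 48 buns, 59 loaves.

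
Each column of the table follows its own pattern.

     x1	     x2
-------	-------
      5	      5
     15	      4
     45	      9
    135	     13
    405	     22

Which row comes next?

Column x1: ×3 each step, so 5, 15, 45, 135, 405 → 1215.
Column x2 goes 5, 4, 9, 13, 22 → 35 (each term is the sum of the two before it).
So the next row is 1215  35.

1215  35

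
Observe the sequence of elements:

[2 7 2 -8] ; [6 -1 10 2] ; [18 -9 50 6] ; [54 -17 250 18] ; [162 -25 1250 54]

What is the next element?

First part: ×3 each step, so 2, 6, 18, 54, 162 → 486.
For the second part, −8 each step: 7, -1, -9, -17, -25 → -33.
Third part goes 2, 10, 50, 250, 1250 → 6250 (×5 each step).
Fourth part: always the previous value of the first part, so -8, 2, 6, 18, 54 → 162.
Combining the parts gives [486 -33 6250 162].

[486 -33 6250 162]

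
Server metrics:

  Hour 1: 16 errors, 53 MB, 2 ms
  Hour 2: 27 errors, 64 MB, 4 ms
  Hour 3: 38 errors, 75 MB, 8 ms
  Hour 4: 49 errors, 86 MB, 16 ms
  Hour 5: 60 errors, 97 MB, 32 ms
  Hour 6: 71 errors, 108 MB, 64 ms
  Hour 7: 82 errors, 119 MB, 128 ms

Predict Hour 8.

Errors: 16, 27, 38, 49, 60, 71, 82 → 93 (+11 each step).
MB goes 53, 64, 75, 86, 97, 108, 119 → 130 (+11 each step).
Ms: ×2 each step; 2, 4, 8, 16, 32, 64, 128 → 256.
Putting it together: 93 errors, 130 MB, 256 ms.

93 errors, 130 MB, 256 ms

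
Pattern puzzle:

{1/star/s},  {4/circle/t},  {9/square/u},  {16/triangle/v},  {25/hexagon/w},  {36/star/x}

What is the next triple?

{49/circle/y}

For the first part, perfect squares: 1², 2², 3², …: 1, 4, 9, 16, 25, 36 → 49.
Shape: repeats star → circle → square → triangle → hexagon, so star, circle, square, triangle, hexagon, star → circle.
For the letter, letters move forward 1 place in the alphabet: s, t, u, v, w, x → y.
So the next triple is {49/circle/y}.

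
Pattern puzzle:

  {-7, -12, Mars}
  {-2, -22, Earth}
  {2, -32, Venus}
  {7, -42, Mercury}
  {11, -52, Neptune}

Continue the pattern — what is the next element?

First coordinate — alternating steps +5, +4, +5, +4, …: -7, -2, 2, 7, 11 → 16.
Second coordinate: −10 each step, so -12, -22, -32, -42, -52 → -62.
For the planet, runs backward through the planets Mercury→Neptune: Mars, Earth, Venus, Mercury, Neptune → Uranus.
Combining the parts gives {16, -62, Uranus}.

{16, -62, Uranus}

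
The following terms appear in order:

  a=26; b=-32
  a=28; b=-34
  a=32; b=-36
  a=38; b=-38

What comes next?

A — differences are 2, 4, 6, … (increasing by 2 each time): 26, 28, 32, 38 → 46.
B: −2 each step, so -32, -34, -36, -38 → -40.
So the next term is a=46; b=-40.

a=46; b=-40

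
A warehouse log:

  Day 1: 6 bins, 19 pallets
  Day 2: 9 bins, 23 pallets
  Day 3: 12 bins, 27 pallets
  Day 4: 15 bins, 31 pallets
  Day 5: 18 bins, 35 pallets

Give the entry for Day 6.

For the bins, +3 each step: 6, 9, 12, 15, 18 → 21.
Pallets — +4 each step: 19, 23, 27, 31, 35 → 39.
So the next line is 21 bins, 39 pallets.

21 bins, 39 pallets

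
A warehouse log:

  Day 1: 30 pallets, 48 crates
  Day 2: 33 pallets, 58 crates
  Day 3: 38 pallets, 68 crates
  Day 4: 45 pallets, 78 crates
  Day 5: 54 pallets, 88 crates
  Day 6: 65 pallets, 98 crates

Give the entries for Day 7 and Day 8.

Pallets: 30, 33, 38, 45, 54, 65 → 78 → 93 (differences are 3, 5, 7, … (increasing by 2 each time)).
Crates: 48, 58, 68, 78, 88, 98 → 108 → 118 (+10 each step).
So the next two lines are 78 pallets, 108 crates and 93 pallets, 118 crates.

78 pallets, 108 crates; 93 pallets, 118 crates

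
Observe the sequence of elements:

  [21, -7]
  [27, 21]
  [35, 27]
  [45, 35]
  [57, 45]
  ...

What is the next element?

First value: differences are 6, 8, 10, … (increasing by 2 each time); 21, 27, 35, 45, 57 → 71.
Second value — always the previous value of the first value: -7, 21, 27, 35, 45 → 57.
So the next element is [71, 57].

[71, 57]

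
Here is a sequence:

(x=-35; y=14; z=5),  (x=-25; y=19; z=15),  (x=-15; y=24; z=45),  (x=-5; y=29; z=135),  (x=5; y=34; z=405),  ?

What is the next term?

(x=15; y=39; z=1215)

X: +10 each step, so -35, -25, -15, -5, 5 → 15.
Y — +5 each step: 14, 19, 24, 29, 34 → 39.
For the z, ×3 each step: 5, 15, 45, 135, 405 → 1215.
So the next term is (x=15; y=39; z=1215).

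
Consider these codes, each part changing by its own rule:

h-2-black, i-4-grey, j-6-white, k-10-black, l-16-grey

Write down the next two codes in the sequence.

Letter: letters move forward 1 place in the alphabet; h, i, j, k, l → m → n.
Second component goes 2, 4, 6, 10, 16 → 26 → 42 (each term is the sum of the two before it).
Shade — repeats black → grey → white: black, grey, white, black, grey → white → black.
So the next two codes are m-26-white and n-42-black.

m-26-white then n-42-black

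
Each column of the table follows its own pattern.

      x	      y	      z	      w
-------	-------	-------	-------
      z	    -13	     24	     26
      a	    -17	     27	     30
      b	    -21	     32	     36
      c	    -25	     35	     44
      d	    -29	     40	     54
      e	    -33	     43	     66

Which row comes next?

f  -37  48  80

Column x: letters move forward 1 place in the alphabet, wrapping Z→A; z, a, b, c, d, e → f.
Column y goes -13, -17, -21, -25, -29, -33 → -37 (−4 each step).
Column z: alternating steps +3, +5, +3, +5, …, so 24, 27, 32, 35, 40, 43 → 48.
Column w goes 26, 30, 36, 44, 54, 66 → 80 (differences are 4, 6, 8, … (increasing by 2 each time)).
Combining the parts gives f  -37  48  80.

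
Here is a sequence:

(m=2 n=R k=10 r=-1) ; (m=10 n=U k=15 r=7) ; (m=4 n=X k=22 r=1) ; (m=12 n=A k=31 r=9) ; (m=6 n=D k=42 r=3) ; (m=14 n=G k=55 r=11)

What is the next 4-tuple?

(m=8 n=J k=70 r=5)

M — alternating steps +8, −6, +8, −6, …: 2, 10, 4, 12, 6, 14 → 8.
For the n, letters move forward 3 places in the alphabet, wrapping Z→A: R, U, X, A, D, G → J.
K goes 10, 15, 22, 31, 42, 55 → 70 (differences are 5, 7, 9, … (increasing by 2 each time)).
R: always 3 less than the m; -1, 7, 1, 9, 3, 11 → 5.
So the next 4-tuple is (m=8 n=J k=70 r=5).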